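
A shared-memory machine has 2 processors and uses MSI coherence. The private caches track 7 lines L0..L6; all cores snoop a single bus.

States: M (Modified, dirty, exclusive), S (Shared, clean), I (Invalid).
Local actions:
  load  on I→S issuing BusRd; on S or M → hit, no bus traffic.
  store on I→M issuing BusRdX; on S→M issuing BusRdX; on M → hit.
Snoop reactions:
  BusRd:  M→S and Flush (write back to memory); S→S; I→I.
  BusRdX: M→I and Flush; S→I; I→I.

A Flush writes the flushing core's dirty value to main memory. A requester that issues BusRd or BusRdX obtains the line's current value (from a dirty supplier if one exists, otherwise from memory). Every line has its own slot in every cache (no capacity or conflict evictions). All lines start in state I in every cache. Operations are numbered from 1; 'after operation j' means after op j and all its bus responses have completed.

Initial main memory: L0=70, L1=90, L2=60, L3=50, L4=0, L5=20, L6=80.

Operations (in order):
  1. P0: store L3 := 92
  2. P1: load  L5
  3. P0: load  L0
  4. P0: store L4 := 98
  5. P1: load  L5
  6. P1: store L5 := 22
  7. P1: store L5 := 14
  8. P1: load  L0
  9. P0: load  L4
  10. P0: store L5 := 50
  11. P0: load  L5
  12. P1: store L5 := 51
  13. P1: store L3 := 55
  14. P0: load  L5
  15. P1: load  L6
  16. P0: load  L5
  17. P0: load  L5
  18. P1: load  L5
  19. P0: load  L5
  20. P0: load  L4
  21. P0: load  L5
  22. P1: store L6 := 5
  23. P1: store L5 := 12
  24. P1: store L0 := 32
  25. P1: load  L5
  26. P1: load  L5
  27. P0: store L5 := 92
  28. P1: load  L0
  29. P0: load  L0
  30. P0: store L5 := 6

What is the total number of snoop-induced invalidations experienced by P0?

invalidations = 4

[1] P0: store L3 := 92 | P0:M(92), P1:I | bus: BusRdX
[2] P1: load  L5 | P0:I, P1:S(20) | bus: BusRd
[3] P0: load  L0 | P0:S(70), P1:I | bus: BusRd
[4] P0: store L4 := 98 | P0:M(98), P1:I | bus: BusRdX
[5] P1: load  L5 | P0:I, P1:S(20) | bus: none
[6] P1: store L5 := 22 | P0:I, P1:M(22) | bus: BusRdX
[7] P1: store L5 := 14 | P0:I, P1:M(14) | bus: none
[8] P1: load  L0 | P0:S(70), P1:S(70) | bus: BusRd
[9] P0: load  L4 | P0:M(98), P1:I | bus: none
[10] P0: store L5 := 50 | P0:M(50), P1:I | bus: BusRdX,Flush
[11] P0: load  L5 | P0:M(50), P1:I | bus: none
[12] P1: store L5 := 51 | P0:I, P1:M(51) | bus: BusRdX,Flush
[13] P1: store L3 := 55 | P0:I, P1:M(55) | bus: BusRdX,Flush
[14] P0: load  L5 | P0:S(51), P1:S(51) | bus: BusRd,Flush
[15] P1: load  L6 | P0:I, P1:S(80) | bus: BusRd
[16] P0: load  L5 | P0:S(51), P1:S(51) | bus: none
[17] P0: load  L5 | P0:S(51), P1:S(51) | bus: none
[18] P1: load  L5 | P0:S(51), P1:S(51) | bus: none
[19] P0: load  L5 | P0:S(51), P1:S(51) | bus: none
[20] P0: load  L4 | P0:M(98), P1:I | bus: none
[21] P0: load  L5 | P0:S(51), P1:S(51) | bus: none
[22] P1: store L6 := 5 | P0:I, P1:M(5) | bus: BusRdX
[23] P1: store L5 := 12 | P0:I, P1:M(12) | bus: BusRdX
[24] P1: store L0 := 32 | P0:I, P1:M(32) | bus: BusRdX
[25] P1: load  L5 | P0:I, P1:M(12) | bus: none
[26] P1: load  L5 | P0:I, P1:M(12) | bus: none
[27] P0: store L5 := 92 | P0:M(92), P1:I | bus: BusRdX,Flush
[28] P1: load  L0 | P0:I, P1:M(32) | bus: none
[29] P0: load  L0 | P0:S(32), P1:S(32) | bus: BusRd,Flush
[30] P0: store L5 := 6 | P0:M(6), P1:I | bus: none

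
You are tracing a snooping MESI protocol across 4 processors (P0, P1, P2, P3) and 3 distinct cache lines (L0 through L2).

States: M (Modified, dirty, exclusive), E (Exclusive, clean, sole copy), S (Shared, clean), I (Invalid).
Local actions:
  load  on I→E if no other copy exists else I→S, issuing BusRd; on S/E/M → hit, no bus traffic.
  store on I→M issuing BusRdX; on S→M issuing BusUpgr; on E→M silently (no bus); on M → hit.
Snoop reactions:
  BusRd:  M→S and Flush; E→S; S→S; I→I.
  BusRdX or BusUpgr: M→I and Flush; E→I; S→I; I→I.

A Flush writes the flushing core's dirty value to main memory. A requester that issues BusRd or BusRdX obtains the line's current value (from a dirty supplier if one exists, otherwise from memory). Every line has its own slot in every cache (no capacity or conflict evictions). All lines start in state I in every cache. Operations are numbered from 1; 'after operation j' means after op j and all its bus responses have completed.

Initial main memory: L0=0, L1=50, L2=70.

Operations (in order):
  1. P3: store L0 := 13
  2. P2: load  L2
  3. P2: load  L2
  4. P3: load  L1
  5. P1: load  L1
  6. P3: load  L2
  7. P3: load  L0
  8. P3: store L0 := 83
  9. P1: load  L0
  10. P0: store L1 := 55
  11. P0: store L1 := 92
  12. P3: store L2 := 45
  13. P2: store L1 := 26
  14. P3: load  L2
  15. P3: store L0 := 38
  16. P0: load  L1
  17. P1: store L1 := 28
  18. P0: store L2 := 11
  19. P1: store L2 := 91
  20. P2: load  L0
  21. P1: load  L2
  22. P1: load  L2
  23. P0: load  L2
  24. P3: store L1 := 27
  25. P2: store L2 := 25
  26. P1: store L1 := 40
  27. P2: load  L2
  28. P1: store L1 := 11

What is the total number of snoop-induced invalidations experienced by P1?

  op1 P3: store L0 := 13 → I/I/I/M on L0; bus BusRdX; mem=0
  op2 P2: load  L2 → I/I/E/I on L2; bus BusRd; mem=70
  op3 P2: load  L2 → I/I/E/I on L2; bus (none); mem=70
  op4 P3: load  L1 → I/I/I/E on L1; bus BusRd; mem=50
  op5 P1: load  L1 → I/S/I/S on L1; bus BusRd; mem=50
  op6 P3: load  L2 → I/I/S/S on L2; bus BusRd; mem=70
  op7 P3: load  L0 → I/I/I/M on L0; bus (none); mem=0
  op8 P3: store L0 := 83 → I/I/I/M on L0; bus (none); mem=0
  op9 P1: load  L0 → I/S/I/S on L0; bus BusRd Flush; mem=83
  op10 P0: store L1 := 55 → M/I/I/I on L1; bus BusRdX; mem=50
  op11 P0: store L1 := 92 → M/I/I/I on L1; bus (none); mem=50
  op12 P3: store L2 := 45 → I/I/I/M on L2; bus BusUpgr; mem=70
  op13 P2: store L1 := 26 → I/I/M/I on L1; bus BusRdX Flush; mem=92
  op14 P3: load  L2 → I/I/I/M on L2; bus (none); mem=70
  op15 P3: store L0 := 38 → I/I/I/M on L0; bus BusUpgr; mem=83
  op16 P0: load  L1 → S/I/S/I on L1; bus BusRd Flush; mem=26
  op17 P1: store L1 := 28 → I/M/I/I on L1; bus BusRdX; mem=26
  op18 P0: store L2 := 11 → M/I/I/I on L2; bus BusRdX Flush; mem=45
  op19 P1: store L2 := 91 → I/M/I/I on L2; bus BusRdX Flush; mem=11
  op20 P2: load  L0 → I/I/S/S on L0; bus BusRd Flush; mem=38
  op21 P1: load  L2 → I/M/I/I on L2; bus (none); mem=11
  op22 P1: load  L2 → I/M/I/I on L2; bus (none); mem=11
  op23 P0: load  L2 → S/S/I/I on L2; bus BusRd Flush; mem=91
  op24 P3: store L1 := 27 → I/I/I/M on L1; bus BusRdX Flush; mem=28
  op25 P2: store L2 := 25 → I/I/M/I on L2; bus BusRdX; mem=91
  op26 P1: store L1 := 40 → I/M/I/I on L1; bus BusRdX Flush; mem=27
  op27 P2: load  L2 → I/I/M/I on L2; bus (none); mem=91
  op28 P1: store L1 := 11 → I/M/I/I on L1; bus (none); mem=27

invalidations = 4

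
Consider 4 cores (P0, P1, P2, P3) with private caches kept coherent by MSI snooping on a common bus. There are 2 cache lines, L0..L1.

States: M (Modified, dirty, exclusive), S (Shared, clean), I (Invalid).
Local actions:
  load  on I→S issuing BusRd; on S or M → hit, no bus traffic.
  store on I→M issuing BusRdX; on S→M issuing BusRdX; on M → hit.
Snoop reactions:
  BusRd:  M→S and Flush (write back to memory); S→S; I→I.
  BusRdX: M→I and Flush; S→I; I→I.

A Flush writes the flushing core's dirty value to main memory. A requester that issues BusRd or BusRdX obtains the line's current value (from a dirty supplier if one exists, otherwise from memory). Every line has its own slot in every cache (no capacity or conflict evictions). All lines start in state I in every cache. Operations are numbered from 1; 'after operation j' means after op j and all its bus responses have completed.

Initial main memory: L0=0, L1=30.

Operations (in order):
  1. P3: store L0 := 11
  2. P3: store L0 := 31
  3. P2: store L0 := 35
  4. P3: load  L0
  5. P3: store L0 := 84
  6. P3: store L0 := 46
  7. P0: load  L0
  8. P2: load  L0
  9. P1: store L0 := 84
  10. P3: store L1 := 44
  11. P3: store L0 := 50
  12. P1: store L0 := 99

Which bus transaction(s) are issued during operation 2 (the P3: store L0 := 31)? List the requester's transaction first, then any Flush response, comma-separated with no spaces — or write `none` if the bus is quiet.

[1] P3: store L0 := 11 | P0:I, P1:I, P2:I, P3:M(11) | bus: BusRdX
[2] P3: store L0 := 31 | P0:I, P1:I, P2:I, P3:M(31) | bus: none
[3] P2: store L0 := 35 | P0:I, P1:I, P2:M(35), P3:I | bus: BusRdX,Flush
[4] P3: load  L0 | P0:I, P1:I, P2:S(35), P3:S(35) | bus: BusRd,Flush
[5] P3: store L0 := 84 | P0:I, P1:I, P2:I, P3:M(84) | bus: BusRdX
[6] P3: store L0 := 46 | P0:I, P1:I, P2:I, P3:M(46) | bus: none
[7] P0: load  L0 | P0:S(46), P1:I, P2:I, P3:S(46) | bus: BusRd,Flush
[8] P2: load  L0 | P0:S(46), P1:I, P2:S(46), P3:S(46) | bus: BusRd
[9] P1: store L0 := 84 | P0:I, P1:M(84), P2:I, P3:I | bus: BusRdX
[10] P3: store L1 := 44 | P0:I, P1:I, P2:I, P3:M(44) | bus: BusRdX
[11] P3: store L0 := 50 | P0:I, P1:I, P2:I, P3:M(50) | bus: BusRdX,Flush
[12] P1: store L0 := 99 | P0:I, P1:M(99), P2:I, P3:I | bus: BusRdX,Flush

bus = none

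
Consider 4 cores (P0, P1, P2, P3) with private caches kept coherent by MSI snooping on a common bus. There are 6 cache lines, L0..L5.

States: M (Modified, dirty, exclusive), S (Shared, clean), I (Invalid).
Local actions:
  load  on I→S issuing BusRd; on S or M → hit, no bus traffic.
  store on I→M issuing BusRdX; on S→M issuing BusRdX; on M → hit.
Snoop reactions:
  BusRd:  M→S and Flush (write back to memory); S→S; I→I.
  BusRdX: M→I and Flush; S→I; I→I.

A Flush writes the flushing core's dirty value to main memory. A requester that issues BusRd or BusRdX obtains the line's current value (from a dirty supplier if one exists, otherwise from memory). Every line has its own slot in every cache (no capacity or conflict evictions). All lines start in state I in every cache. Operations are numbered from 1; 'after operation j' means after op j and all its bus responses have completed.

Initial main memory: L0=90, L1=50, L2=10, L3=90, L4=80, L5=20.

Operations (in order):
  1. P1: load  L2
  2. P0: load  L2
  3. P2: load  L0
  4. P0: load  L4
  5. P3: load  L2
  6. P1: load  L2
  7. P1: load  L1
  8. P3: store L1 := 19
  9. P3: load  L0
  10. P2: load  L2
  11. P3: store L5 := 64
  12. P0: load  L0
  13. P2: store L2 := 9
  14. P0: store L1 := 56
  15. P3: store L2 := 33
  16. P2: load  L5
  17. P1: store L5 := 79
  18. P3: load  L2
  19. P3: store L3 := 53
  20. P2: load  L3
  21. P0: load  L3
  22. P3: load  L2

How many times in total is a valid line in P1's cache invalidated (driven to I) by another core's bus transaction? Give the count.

1. P1: load  L2  bus=[BusRd]  L2: P0=I P1=S P2=I P3=I  mem[L2]=10
2. P0: load  L2  bus=[BusRd]  L2: P0=S P1=S P2=I P3=I  mem[L2]=10
3. P2: load  L0  bus=[BusRd]  L0: P0=I P1=I P2=S P3=I  mem[L0]=90
4. P0: load  L4  bus=[BusRd]  L4: P0=S P1=I P2=I P3=I  mem[L4]=80
5. P3: load  L2  bus=[BusRd]  L2: P0=S P1=S P2=I P3=S  mem[L2]=10
6. P1: load  L2  bus=[-]  L2: P0=S P1=S P2=I P3=S  mem[L2]=10
7. P1: load  L1  bus=[BusRd]  L1: P0=I P1=S P2=I P3=I  mem[L1]=50
8. P3: store L1 := 19  bus=[BusRdX]  L1: P0=I P1=I P2=I P3=M  mem[L1]=50
9. P3: load  L0  bus=[BusRd]  L0: P0=I P1=I P2=S P3=S  mem[L0]=90
10. P2: load  L2  bus=[BusRd]  L2: P0=S P1=S P2=S P3=S  mem[L2]=10
11. P3: store L5 := 64  bus=[BusRdX]  L5: P0=I P1=I P2=I P3=M  mem[L5]=20
12. P0: load  L0  bus=[BusRd]  L0: P0=S P1=I P2=S P3=S  mem[L0]=90
13. P2: store L2 := 9  bus=[BusRdX]  L2: P0=I P1=I P2=M P3=I  mem[L2]=10
14. P0: store L1 := 56  bus=[BusRdX,Flush]  L1: P0=M P1=I P2=I P3=I  mem[L1]=19
15. P3: store L2 := 33  bus=[BusRdX,Flush]  L2: P0=I P1=I P2=I P3=M  mem[L2]=9
16. P2: load  L5  bus=[BusRd,Flush]  L5: P0=I P1=I P2=S P3=S  mem[L5]=64
17. P1: store L5 := 79  bus=[BusRdX]  L5: P0=I P1=M P2=I P3=I  mem[L5]=64
18. P3: load  L2  bus=[-]  L2: P0=I P1=I P2=I P3=M  mem[L2]=9
19. P3: store L3 := 53  bus=[BusRdX]  L3: P0=I P1=I P2=I P3=M  mem[L3]=90
20. P2: load  L3  bus=[BusRd,Flush]  L3: P0=I P1=I P2=S P3=S  mem[L3]=53
21. P0: load  L3  bus=[BusRd]  L3: P0=S P1=I P2=S P3=S  mem[L3]=53
22. P3: load  L2  bus=[-]  L2: P0=I P1=I P2=I P3=M  mem[L2]=9

invalidations = 2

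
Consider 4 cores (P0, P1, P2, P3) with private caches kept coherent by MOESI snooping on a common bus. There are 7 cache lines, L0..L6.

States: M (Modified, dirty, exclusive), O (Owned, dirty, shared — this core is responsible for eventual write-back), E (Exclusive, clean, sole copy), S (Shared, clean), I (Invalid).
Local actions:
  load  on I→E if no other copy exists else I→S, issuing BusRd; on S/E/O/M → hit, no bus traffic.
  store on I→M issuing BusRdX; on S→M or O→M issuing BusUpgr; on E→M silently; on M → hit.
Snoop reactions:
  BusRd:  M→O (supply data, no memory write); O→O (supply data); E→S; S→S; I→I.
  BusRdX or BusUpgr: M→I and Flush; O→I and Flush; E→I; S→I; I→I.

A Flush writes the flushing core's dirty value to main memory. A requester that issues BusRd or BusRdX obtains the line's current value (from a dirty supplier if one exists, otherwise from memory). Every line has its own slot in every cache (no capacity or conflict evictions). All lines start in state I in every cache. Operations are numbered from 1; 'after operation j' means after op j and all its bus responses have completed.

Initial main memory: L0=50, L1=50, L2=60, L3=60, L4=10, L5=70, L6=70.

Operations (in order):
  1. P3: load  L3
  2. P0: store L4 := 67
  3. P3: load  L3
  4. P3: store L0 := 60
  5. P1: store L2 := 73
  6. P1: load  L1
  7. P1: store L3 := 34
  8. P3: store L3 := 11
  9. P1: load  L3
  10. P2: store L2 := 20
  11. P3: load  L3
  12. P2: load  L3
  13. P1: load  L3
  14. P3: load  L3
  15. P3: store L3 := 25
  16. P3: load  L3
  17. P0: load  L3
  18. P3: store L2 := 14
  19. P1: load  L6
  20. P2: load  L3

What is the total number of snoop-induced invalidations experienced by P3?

invalidations = 1

  op1 P3: load  L3 → I/I/I/E on L3; bus BusRd; mem=60
  op2 P0: store L4 := 67 → M/I/I/I on L4; bus BusRdX; mem=10
  op3 P3: load  L3 → I/I/I/E on L3; bus (none); mem=60
  op4 P3: store L0 := 60 → I/I/I/M on L0; bus BusRdX; mem=50
  op5 P1: store L2 := 73 → I/M/I/I on L2; bus BusRdX; mem=60
  op6 P1: load  L1 → I/E/I/I on L1; bus BusRd; mem=50
  op7 P1: store L3 := 34 → I/M/I/I on L3; bus BusRdX; mem=60
  op8 P3: store L3 := 11 → I/I/I/M on L3; bus BusRdX Flush; mem=34
  op9 P1: load  L3 → I/S/I/O on L3; bus BusRd; mem=34
  op10 P2: store L2 := 20 → I/I/M/I on L2; bus BusRdX Flush; mem=73
  op11 P3: load  L3 → I/S/I/O on L3; bus (none); mem=34
  op12 P2: load  L3 → I/S/S/O on L3; bus BusRd; mem=34
  op13 P1: load  L3 → I/S/S/O on L3; bus (none); mem=34
  op14 P3: load  L3 → I/S/S/O on L3; bus (none); mem=34
  op15 P3: store L3 := 25 → I/I/I/M on L3; bus BusUpgr; mem=34
  op16 P3: load  L3 → I/I/I/M on L3; bus (none); mem=34
  op17 P0: load  L3 → S/I/I/O on L3; bus BusRd; mem=34
  op18 P3: store L2 := 14 → I/I/I/M on L2; bus BusRdX Flush; mem=20
  op19 P1: load  L6 → I/E/I/I on L6; bus BusRd; mem=70
  op20 P2: load  L3 → S/I/S/O on L3; bus BusRd; mem=34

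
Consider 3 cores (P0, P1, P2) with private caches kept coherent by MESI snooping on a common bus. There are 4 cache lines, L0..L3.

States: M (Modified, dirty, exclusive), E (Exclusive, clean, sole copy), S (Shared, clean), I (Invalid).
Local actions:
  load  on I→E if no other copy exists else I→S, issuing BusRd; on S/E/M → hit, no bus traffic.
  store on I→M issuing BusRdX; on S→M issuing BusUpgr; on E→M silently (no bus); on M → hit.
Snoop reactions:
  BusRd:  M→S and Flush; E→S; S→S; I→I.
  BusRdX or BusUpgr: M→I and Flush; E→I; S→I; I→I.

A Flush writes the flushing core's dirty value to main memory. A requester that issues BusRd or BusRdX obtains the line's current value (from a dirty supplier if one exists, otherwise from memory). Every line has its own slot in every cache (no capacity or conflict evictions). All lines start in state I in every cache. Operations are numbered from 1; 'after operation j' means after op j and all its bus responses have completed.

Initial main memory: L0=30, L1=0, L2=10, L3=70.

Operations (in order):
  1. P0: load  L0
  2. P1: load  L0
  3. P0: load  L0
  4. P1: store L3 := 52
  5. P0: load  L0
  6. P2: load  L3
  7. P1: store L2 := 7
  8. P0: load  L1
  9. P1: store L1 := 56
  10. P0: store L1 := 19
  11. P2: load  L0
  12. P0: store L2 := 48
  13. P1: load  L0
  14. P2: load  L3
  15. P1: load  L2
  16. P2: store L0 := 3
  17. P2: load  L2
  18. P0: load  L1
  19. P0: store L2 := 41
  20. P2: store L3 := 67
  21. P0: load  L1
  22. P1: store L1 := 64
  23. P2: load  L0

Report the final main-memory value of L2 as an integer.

[1] P0: load  L0 | P0:E(30), P1:I, P2:I | bus: BusRd
[2] P1: load  L0 | P0:S(30), P1:S(30), P2:I | bus: BusRd
[3] P0: load  L0 | P0:S(30), P1:S(30), P2:I | bus: none
[4] P1: store L3 := 52 | P0:I, P1:M(52), P2:I | bus: BusRdX
[5] P0: load  L0 | P0:S(30), P1:S(30), P2:I | bus: none
[6] P2: load  L3 | P0:I, P1:S(52), P2:S(52) | bus: BusRd,Flush
[7] P1: store L2 := 7 | P0:I, P1:M(7), P2:I | bus: BusRdX
[8] P0: load  L1 | P0:E(0), P1:I, P2:I | bus: BusRd
[9] P1: store L1 := 56 | P0:I, P1:M(56), P2:I | bus: BusRdX
[10] P0: store L1 := 19 | P0:M(19), P1:I, P2:I | bus: BusRdX,Flush
[11] P2: load  L0 | P0:S(30), P1:S(30), P2:S(30) | bus: BusRd
[12] P0: store L2 := 48 | P0:M(48), P1:I, P2:I | bus: BusRdX,Flush
[13] P1: load  L0 | P0:S(30), P1:S(30), P2:S(30) | bus: none
[14] P2: load  L3 | P0:I, P1:S(52), P2:S(52) | bus: none
[15] P1: load  L2 | P0:S(48), P1:S(48), P2:I | bus: BusRd,Flush
[16] P2: store L0 := 3 | P0:I, P1:I, P2:M(3) | bus: BusUpgr
[17] P2: load  L2 | P0:S(48), P1:S(48), P2:S(48) | bus: BusRd
[18] P0: load  L1 | P0:M(19), P1:I, P2:I | bus: none
[19] P0: store L2 := 41 | P0:M(41), P1:I, P2:I | bus: BusUpgr
[20] P2: store L3 := 67 | P0:I, P1:I, P2:M(67) | bus: BusUpgr
[21] P0: load  L1 | P0:M(19), P1:I, P2:I | bus: none
[22] P1: store L1 := 64 | P0:I, P1:M(64), P2:I | bus: BusRdX,Flush
[23] P2: load  L0 | P0:I, P1:I, P2:M(3) | bus: none

memory[L2] = 48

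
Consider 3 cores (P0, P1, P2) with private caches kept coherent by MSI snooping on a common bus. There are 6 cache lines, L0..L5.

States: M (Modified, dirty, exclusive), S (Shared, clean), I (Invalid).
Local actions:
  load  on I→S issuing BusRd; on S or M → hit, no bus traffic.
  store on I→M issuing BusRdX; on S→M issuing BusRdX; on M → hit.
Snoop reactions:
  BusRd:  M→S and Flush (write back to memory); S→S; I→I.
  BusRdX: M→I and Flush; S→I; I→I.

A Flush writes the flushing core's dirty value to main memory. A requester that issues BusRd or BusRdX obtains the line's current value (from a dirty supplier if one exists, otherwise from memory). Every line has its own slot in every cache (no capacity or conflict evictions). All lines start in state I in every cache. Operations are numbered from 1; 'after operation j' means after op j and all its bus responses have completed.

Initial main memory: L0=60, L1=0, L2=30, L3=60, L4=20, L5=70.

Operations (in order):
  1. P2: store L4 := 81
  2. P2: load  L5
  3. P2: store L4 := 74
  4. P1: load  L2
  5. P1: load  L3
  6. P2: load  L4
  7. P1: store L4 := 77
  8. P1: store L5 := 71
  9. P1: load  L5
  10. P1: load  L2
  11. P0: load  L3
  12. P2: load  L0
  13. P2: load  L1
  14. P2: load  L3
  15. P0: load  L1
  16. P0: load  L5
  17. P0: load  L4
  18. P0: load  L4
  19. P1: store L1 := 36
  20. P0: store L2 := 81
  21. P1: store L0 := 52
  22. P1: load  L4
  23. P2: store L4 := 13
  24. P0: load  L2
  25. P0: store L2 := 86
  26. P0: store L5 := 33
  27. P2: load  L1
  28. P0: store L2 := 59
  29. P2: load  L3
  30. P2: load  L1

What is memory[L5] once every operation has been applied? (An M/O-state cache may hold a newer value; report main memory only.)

memory[L5] = 71

1. P2: store L4 := 81  bus=[BusRdX]  L4: P0=I P1=I P2=M  mem[L4]=20
2. P2: load  L5  bus=[BusRd]  L5: P0=I P1=I P2=S  mem[L5]=70
3. P2: store L4 := 74  bus=[-]  L4: P0=I P1=I P2=M  mem[L4]=20
4. P1: load  L2  bus=[BusRd]  L2: P0=I P1=S P2=I  mem[L2]=30
5. P1: load  L3  bus=[BusRd]  L3: P0=I P1=S P2=I  mem[L3]=60
6. P2: load  L4  bus=[-]  L4: P0=I P1=I P2=M  mem[L4]=20
7. P1: store L4 := 77  bus=[BusRdX,Flush]  L4: P0=I P1=M P2=I  mem[L4]=74
8. P1: store L5 := 71  bus=[BusRdX]  L5: P0=I P1=M P2=I  mem[L5]=70
9. P1: load  L5  bus=[-]  L5: P0=I P1=M P2=I  mem[L5]=70
10. P1: load  L2  bus=[-]  L2: P0=I P1=S P2=I  mem[L2]=30
11. P0: load  L3  bus=[BusRd]  L3: P0=S P1=S P2=I  mem[L3]=60
12. P2: load  L0  bus=[BusRd]  L0: P0=I P1=I P2=S  mem[L0]=60
13. P2: load  L1  bus=[BusRd]  L1: P0=I P1=I P2=S  mem[L1]=0
14. P2: load  L3  bus=[BusRd]  L3: P0=S P1=S P2=S  mem[L3]=60
15. P0: load  L1  bus=[BusRd]  L1: P0=S P1=I P2=S  mem[L1]=0
16. P0: load  L5  bus=[BusRd,Flush]  L5: P0=S P1=S P2=I  mem[L5]=71
17. P0: load  L4  bus=[BusRd,Flush]  L4: P0=S P1=S P2=I  mem[L4]=77
18. P0: load  L4  bus=[-]  L4: P0=S P1=S P2=I  mem[L4]=77
19. P1: store L1 := 36  bus=[BusRdX]  L1: P0=I P1=M P2=I  mem[L1]=0
20. P0: store L2 := 81  bus=[BusRdX]  L2: P0=M P1=I P2=I  mem[L2]=30
21. P1: store L0 := 52  bus=[BusRdX]  L0: P0=I P1=M P2=I  mem[L0]=60
22. P1: load  L4  bus=[-]  L4: P0=S P1=S P2=I  mem[L4]=77
23. P2: store L4 := 13  bus=[BusRdX]  L4: P0=I P1=I P2=M  mem[L4]=77
24. P0: load  L2  bus=[-]  L2: P0=M P1=I P2=I  mem[L2]=30
25. P0: store L2 := 86  bus=[-]  L2: P0=M P1=I P2=I  mem[L2]=30
26. P0: store L5 := 33  bus=[BusRdX]  L5: P0=M P1=I P2=I  mem[L5]=71
27. P2: load  L1  bus=[BusRd,Flush]  L1: P0=I P1=S P2=S  mem[L1]=36
28. P0: store L2 := 59  bus=[-]  L2: P0=M P1=I P2=I  mem[L2]=30
29. P2: load  L3  bus=[-]  L3: P0=S P1=S P2=S  mem[L3]=60
30. P2: load  L1  bus=[-]  L1: P0=I P1=S P2=S  mem[L1]=36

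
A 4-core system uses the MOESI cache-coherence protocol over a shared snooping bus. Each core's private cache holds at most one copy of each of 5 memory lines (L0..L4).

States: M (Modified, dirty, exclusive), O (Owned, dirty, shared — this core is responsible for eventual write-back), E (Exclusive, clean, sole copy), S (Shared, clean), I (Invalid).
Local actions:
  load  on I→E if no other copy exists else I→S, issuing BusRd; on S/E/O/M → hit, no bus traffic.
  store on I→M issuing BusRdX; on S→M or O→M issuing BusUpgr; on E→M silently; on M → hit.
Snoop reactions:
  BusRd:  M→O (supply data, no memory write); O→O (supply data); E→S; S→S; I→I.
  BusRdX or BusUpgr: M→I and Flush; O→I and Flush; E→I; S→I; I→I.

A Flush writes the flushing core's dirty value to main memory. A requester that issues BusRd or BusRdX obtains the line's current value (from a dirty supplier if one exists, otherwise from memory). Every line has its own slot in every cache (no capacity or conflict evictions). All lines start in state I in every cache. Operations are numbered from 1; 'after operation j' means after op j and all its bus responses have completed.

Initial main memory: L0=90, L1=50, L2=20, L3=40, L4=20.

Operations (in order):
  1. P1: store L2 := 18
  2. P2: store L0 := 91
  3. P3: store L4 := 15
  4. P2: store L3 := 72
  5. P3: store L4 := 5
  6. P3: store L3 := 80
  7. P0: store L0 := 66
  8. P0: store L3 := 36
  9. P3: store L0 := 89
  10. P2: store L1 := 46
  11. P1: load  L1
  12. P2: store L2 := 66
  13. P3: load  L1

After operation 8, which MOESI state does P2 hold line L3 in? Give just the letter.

state = I

  op1 P1: store L2 := 18 → I/M/I/I on L2; bus BusRdX; mem=20
  op2 P2: store L0 := 91 → I/I/M/I on L0; bus BusRdX; mem=90
  op3 P3: store L4 := 15 → I/I/I/M on L4; bus BusRdX; mem=20
  op4 P2: store L3 := 72 → I/I/M/I on L3; bus BusRdX; mem=40
  op5 P3: store L4 := 5 → I/I/I/M on L4; bus (none); mem=20
  op6 P3: store L3 := 80 → I/I/I/M on L3; bus BusRdX Flush; mem=72
  op7 P0: store L0 := 66 → M/I/I/I on L0; bus BusRdX Flush; mem=91
  op8 P0: store L3 := 36 → M/I/I/I on L3; bus BusRdX Flush; mem=80
  op9 P3: store L0 := 89 → I/I/I/M on L0; bus BusRdX Flush; mem=66
  op10 P2: store L1 := 46 → I/I/M/I on L1; bus BusRdX; mem=50
  op11 P1: load  L1 → I/S/O/I on L1; bus BusRd; mem=50
  op12 P2: store L2 := 66 → I/I/M/I on L2; bus BusRdX Flush; mem=18
  op13 P3: load  L1 → I/S/O/S on L1; bus BusRd; mem=50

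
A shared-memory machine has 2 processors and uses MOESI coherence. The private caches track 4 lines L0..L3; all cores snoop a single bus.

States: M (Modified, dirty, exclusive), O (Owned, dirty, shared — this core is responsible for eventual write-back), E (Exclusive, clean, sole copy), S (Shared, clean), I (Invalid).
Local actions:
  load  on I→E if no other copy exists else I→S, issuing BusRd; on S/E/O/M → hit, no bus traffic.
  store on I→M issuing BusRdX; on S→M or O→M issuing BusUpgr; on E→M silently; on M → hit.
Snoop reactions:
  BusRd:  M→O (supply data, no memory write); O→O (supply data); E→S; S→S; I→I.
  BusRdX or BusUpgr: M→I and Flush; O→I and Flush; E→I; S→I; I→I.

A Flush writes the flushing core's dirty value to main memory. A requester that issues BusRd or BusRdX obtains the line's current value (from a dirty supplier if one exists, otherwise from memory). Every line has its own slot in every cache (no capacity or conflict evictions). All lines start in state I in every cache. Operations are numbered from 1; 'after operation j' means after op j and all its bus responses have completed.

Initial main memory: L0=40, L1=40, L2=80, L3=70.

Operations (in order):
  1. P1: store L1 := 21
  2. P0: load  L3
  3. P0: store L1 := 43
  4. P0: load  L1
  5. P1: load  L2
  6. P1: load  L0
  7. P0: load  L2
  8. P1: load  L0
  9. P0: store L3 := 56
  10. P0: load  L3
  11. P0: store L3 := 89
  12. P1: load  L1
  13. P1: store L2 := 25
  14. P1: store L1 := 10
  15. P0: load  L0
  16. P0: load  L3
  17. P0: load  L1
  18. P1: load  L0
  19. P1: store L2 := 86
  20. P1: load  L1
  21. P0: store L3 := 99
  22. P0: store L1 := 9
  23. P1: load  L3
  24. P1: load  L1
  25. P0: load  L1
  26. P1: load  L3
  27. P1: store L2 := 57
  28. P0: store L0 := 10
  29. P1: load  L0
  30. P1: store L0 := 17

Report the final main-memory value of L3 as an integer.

1. P1: store L1 := 21  bus=[BusRdX]  L1: P0=I P1=M  mem[L1]=40
2. P0: load  L3  bus=[BusRd]  L3: P0=E P1=I  mem[L3]=70
3. P0: store L1 := 43  bus=[BusRdX,Flush]  L1: P0=M P1=I  mem[L1]=21
4. P0: load  L1  bus=[-]  L1: P0=M P1=I  mem[L1]=21
5. P1: load  L2  bus=[BusRd]  L2: P0=I P1=E  mem[L2]=80
6. P1: load  L0  bus=[BusRd]  L0: P0=I P1=E  mem[L0]=40
7. P0: load  L2  bus=[BusRd]  L2: P0=S P1=S  mem[L2]=80
8. P1: load  L0  bus=[-]  L0: P0=I P1=E  mem[L0]=40
9. P0: store L3 := 56  bus=[-]  L3: P0=M P1=I  mem[L3]=70
10. P0: load  L3  bus=[-]  L3: P0=M P1=I  mem[L3]=70
11. P0: store L3 := 89  bus=[-]  L3: P0=M P1=I  mem[L3]=70
12. P1: load  L1  bus=[BusRd]  L1: P0=O P1=S  mem[L1]=21
13. P1: store L2 := 25  bus=[BusUpgr]  L2: P0=I P1=M  mem[L2]=80
14. P1: store L1 := 10  bus=[BusUpgr,Flush]  L1: P0=I P1=M  mem[L1]=43
15. P0: load  L0  bus=[BusRd]  L0: P0=S P1=S  mem[L0]=40
16. P0: load  L3  bus=[-]  L3: P0=M P1=I  mem[L3]=70
17. P0: load  L1  bus=[BusRd]  L1: P0=S P1=O  mem[L1]=43
18. P1: load  L0  bus=[-]  L0: P0=S P1=S  mem[L0]=40
19. P1: store L2 := 86  bus=[-]  L2: P0=I P1=M  mem[L2]=80
20. P1: load  L1  bus=[-]  L1: P0=S P1=O  mem[L1]=43
21. P0: store L3 := 99  bus=[-]  L3: P0=M P1=I  mem[L3]=70
22. P0: store L1 := 9  bus=[BusUpgr,Flush]  L1: P0=M P1=I  mem[L1]=10
23. P1: load  L3  bus=[BusRd]  L3: P0=O P1=S  mem[L3]=70
24. P1: load  L1  bus=[BusRd]  L1: P0=O P1=S  mem[L1]=10
25. P0: load  L1  bus=[-]  L1: P0=O P1=S  mem[L1]=10
26. P1: load  L3  bus=[-]  L3: P0=O P1=S  mem[L3]=70
27. P1: store L2 := 57  bus=[-]  L2: P0=I P1=M  mem[L2]=80
28. P0: store L0 := 10  bus=[BusUpgr]  L0: P0=M P1=I  mem[L0]=40
29. P1: load  L0  bus=[BusRd]  L0: P0=O P1=S  mem[L0]=40
30. P1: store L0 := 17  bus=[BusUpgr,Flush]  L0: P0=I P1=M  mem[L0]=10

memory[L3] = 70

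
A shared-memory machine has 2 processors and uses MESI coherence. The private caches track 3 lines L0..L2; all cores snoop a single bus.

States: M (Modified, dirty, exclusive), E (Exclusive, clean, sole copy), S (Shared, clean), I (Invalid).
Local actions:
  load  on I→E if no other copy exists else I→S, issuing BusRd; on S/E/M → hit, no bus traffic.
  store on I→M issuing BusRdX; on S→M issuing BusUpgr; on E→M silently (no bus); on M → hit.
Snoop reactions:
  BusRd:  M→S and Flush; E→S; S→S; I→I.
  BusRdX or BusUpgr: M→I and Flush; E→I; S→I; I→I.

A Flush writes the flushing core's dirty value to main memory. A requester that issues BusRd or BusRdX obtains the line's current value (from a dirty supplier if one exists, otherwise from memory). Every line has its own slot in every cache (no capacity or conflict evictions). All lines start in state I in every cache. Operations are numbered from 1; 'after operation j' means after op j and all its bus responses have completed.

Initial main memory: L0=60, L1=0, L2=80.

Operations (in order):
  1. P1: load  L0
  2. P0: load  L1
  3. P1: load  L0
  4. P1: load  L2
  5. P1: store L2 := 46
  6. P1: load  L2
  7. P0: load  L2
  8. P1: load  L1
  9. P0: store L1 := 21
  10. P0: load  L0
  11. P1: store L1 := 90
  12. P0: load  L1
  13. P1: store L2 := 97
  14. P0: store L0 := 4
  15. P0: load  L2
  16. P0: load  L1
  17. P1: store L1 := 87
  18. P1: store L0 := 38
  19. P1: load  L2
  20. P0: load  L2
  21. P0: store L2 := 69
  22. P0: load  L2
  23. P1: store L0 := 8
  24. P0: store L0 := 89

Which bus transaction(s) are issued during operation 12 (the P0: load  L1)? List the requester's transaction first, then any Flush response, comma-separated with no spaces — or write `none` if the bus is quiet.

1. P1: load  L0  bus=[BusRd]  L0: P0=I P1=E  mem[L0]=60
2. P0: load  L1  bus=[BusRd]  L1: P0=E P1=I  mem[L1]=0
3. P1: load  L0  bus=[-]  L0: P0=I P1=E  mem[L0]=60
4. P1: load  L2  bus=[BusRd]  L2: P0=I P1=E  mem[L2]=80
5. P1: store L2 := 46  bus=[-]  L2: P0=I P1=M  mem[L2]=80
6. P1: load  L2  bus=[-]  L2: P0=I P1=M  mem[L2]=80
7. P0: load  L2  bus=[BusRd,Flush]  L2: P0=S P1=S  mem[L2]=46
8. P1: load  L1  bus=[BusRd]  L1: P0=S P1=S  mem[L1]=0
9. P0: store L1 := 21  bus=[BusUpgr]  L1: P0=M P1=I  mem[L1]=0
10. P0: load  L0  bus=[BusRd]  L0: P0=S P1=S  mem[L0]=60
11. P1: store L1 := 90  bus=[BusRdX,Flush]  L1: P0=I P1=M  mem[L1]=21
12. P0: load  L1  bus=[BusRd,Flush]  L1: P0=S P1=S  mem[L1]=90
13. P1: store L2 := 97  bus=[BusUpgr]  L2: P0=I P1=M  mem[L2]=46
14. P0: store L0 := 4  bus=[BusUpgr]  L0: P0=M P1=I  mem[L0]=60
15. P0: load  L2  bus=[BusRd,Flush]  L2: P0=S P1=S  mem[L2]=97
16. P0: load  L1  bus=[-]  L1: P0=S P1=S  mem[L1]=90
17. P1: store L1 := 87  bus=[BusUpgr]  L1: P0=I P1=M  mem[L1]=90
18. P1: store L0 := 38  bus=[BusRdX,Flush]  L0: P0=I P1=M  mem[L0]=4
19. P1: load  L2  bus=[-]  L2: P0=S P1=S  mem[L2]=97
20. P0: load  L2  bus=[-]  L2: P0=S P1=S  mem[L2]=97
21. P0: store L2 := 69  bus=[BusUpgr]  L2: P0=M P1=I  mem[L2]=97
22. P0: load  L2  bus=[-]  L2: P0=M P1=I  mem[L2]=97
23. P1: store L0 := 8  bus=[-]  L0: P0=I P1=M  mem[L0]=4
24. P0: store L0 := 89  bus=[BusRdX,Flush]  L0: P0=M P1=I  mem[L0]=8

bus = BusRd,Flush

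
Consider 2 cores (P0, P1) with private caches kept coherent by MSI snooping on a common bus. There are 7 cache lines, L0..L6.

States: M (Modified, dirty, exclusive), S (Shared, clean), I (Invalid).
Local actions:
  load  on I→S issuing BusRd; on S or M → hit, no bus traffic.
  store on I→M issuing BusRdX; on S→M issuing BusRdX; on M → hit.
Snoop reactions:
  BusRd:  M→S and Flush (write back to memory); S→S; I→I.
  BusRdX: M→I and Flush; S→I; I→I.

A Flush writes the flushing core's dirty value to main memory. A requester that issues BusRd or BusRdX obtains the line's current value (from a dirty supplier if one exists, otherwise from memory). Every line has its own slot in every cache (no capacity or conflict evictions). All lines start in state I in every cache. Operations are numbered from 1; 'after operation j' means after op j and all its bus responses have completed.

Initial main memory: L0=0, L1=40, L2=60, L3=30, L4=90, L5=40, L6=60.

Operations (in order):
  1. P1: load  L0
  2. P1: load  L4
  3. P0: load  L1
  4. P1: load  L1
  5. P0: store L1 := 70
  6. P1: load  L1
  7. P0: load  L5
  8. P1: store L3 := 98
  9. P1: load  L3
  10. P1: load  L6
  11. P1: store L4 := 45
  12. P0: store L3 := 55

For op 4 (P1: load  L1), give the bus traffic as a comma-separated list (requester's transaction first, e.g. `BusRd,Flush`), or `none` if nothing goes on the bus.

  op1 P1: load  L0 → I/S on L0; bus BusRd; mem=0
  op2 P1: load  L4 → I/S on L4; bus BusRd; mem=90
  op3 P0: load  L1 → S/I on L1; bus BusRd; mem=40
  op4 P1: load  L1 → S/S on L1; bus BusRd; mem=40
  op5 P0: store L1 := 70 → M/I on L1; bus BusRdX; mem=40
  op6 P1: load  L1 → S/S on L1; bus BusRd Flush; mem=70
  op7 P0: load  L5 → S/I on L5; bus BusRd; mem=40
  op8 P1: store L3 := 98 → I/M on L3; bus BusRdX; mem=30
  op9 P1: load  L3 → I/M on L3; bus (none); mem=30
  op10 P1: load  L6 → I/S on L6; bus BusRd; mem=60
  op11 P1: store L4 := 45 → I/M on L4; bus BusRdX; mem=90
  op12 P0: store L3 := 55 → M/I on L3; bus BusRdX Flush; mem=98

bus = BusRd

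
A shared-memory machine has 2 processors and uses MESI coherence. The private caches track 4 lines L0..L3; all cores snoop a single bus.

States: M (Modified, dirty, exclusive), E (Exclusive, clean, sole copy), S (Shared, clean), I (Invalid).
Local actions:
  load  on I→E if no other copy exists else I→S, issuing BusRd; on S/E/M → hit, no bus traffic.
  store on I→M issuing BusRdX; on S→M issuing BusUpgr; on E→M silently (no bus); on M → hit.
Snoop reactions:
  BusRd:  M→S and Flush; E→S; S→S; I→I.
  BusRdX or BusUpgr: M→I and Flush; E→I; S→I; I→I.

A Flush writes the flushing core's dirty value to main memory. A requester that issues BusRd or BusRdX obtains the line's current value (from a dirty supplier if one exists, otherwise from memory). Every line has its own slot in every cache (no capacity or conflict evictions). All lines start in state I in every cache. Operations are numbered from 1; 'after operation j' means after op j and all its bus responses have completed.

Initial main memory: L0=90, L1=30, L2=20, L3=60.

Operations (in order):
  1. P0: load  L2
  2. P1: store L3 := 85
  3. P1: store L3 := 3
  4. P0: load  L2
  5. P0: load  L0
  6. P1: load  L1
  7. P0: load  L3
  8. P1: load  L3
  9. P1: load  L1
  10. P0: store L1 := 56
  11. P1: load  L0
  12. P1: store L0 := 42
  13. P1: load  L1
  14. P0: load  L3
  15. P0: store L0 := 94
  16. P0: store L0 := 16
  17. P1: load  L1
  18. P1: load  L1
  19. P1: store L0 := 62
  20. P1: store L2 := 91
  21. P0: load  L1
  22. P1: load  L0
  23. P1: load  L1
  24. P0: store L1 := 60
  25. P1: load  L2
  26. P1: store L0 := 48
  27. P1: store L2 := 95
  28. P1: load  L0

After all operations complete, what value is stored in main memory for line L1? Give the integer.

[1] P0: load  L2 | P0:E(20), P1:I | bus: BusRd
[2] P1: store L3 := 85 | P0:I, P1:M(85) | bus: BusRdX
[3] P1: store L3 := 3 | P0:I, P1:M(3) | bus: none
[4] P0: load  L2 | P0:E(20), P1:I | bus: none
[5] P0: load  L0 | P0:E(90), P1:I | bus: BusRd
[6] P1: load  L1 | P0:I, P1:E(30) | bus: BusRd
[7] P0: load  L3 | P0:S(3), P1:S(3) | bus: BusRd,Flush
[8] P1: load  L3 | P0:S(3), P1:S(3) | bus: none
[9] P1: load  L1 | P0:I, P1:E(30) | bus: none
[10] P0: store L1 := 56 | P0:M(56), P1:I | bus: BusRdX
[11] P1: load  L0 | P0:S(90), P1:S(90) | bus: BusRd
[12] P1: store L0 := 42 | P0:I, P1:M(42) | bus: BusUpgr
[13] P1: load  L1 | P0:S(56), P1:S(56) | bus: BusRd,Flush
[14] P0: load  L3 | P0:S(3), P1:S(3) | bus: none
[15] P0: store L0 := 94 | P0:M(94), P1:I | bus: BusRdX,Flush
[16] P0: store L0 := 16 | P0:M(16), P1:I | bus: none
[17] P1: load  L1 | P0:S(56), P1:S(56) | bus: none
[18] P1: load  L1 | P0:S(56), P1:S(56) | bus: none
[19] P1: store L0 := 62 | P0:I, P1:M(62) | bus: BusRdX,Flush
[20] P1: store L2 := 91 | P0:I, P1:M(91) | bus: BusRdX
[21] P0: load  L1 | P0:S(56), P1:S(56) | bus: none
[22] P1: load  L0 | P0:I, P1:M(62) | bus: none
[23] P1: load  L1 | P0:S(56), P1:S(56) | bus: none
[24] P0: store L1 := 60 | P0:M(60), P1:I | bus: BusUpgr
[25] P1: load  L2 | P0:I, P1:M(91) | bus: none
[26] P1: store L0 := 48 | P0:I, P1:M(48) | bus: none
[27] P1: store L2 := 95 | P0:I, P1:M(95) | bus: none
[28] P1: load  L0 | P0:I, P1:M(48) | bus: none

memory[L1] = 56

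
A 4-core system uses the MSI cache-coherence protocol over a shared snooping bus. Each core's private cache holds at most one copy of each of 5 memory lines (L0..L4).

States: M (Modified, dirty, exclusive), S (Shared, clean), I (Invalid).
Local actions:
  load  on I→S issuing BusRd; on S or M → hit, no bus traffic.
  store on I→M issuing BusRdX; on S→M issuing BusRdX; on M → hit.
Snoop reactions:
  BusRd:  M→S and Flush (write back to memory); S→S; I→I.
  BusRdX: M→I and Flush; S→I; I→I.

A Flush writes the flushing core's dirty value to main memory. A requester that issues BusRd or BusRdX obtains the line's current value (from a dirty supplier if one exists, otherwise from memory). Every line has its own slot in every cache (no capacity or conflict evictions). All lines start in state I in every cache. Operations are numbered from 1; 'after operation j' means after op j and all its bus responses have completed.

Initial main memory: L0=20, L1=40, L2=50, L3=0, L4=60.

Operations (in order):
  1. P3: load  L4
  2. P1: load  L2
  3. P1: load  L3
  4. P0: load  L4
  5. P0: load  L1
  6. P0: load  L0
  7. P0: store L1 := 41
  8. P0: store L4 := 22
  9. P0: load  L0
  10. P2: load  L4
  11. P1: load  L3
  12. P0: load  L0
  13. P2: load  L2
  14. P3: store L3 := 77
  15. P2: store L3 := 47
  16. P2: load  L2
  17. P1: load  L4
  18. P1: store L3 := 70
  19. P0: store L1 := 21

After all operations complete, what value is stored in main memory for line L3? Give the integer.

step 1: P3: load  L4  ⟶  IIIS  (L4)  txn=BusRd  M[L4]=60
step 2: P1: load  L2  ⟶  ISII  (L2)  txn=BusRd  M[L2]=50
step 3: P1: load  L3  ⟶  ISII  (L3)  txn=BusRd  M[L3]=0
step 4: P0: load  L4  ⟶  SIIS  (L4)  txn=BusRd  M[L4]=60
step 5: P0: load  L1  ⟶  SIII  (L1)  txn=BusRd  M[L1]=40
step 6: P0: load  L0  ⟶  SIII  (L0)  txn=BusRd  M[L0]=20
step 7: P0: store L1 := 41  ⟶  MIII  (L1)  txn=BusRdX  M[L1]=40
step 8: P0: store L4 := 22  ⟶  MIII  (L4)  txn=BusRdX  M[L4]=60
step 9: P0: load  L0  ⟶  SIII  (L0)  txn=∅  M[L0]=20
step 10: P2: load  L4  ⟶  SISI  (L4)  txn=BusRd+Flush  M[L4]=22
step 11: P1: load  L3  ⟶  ISII  (L3)  txn=∅  M[L3]=0
step 12: P0: load  L0  ⟶  SIII  (L0)  txn=∅  M[L0]=20
step 13: P2: load  L2  ⟶  ISSI  (L2)  txn=BusRd  M[L2]=50
step 14: P3: store L3 := 77  ⟶  IIIM  (L3)  txn=BusRdX  M[L3]=0
step 15: P2: store L3 := 47  ⟶  IIMI  (L3)  txn=BusRdX+Flush  M[L3]=77
step 16: P2: load  L2  ⟶  ISSI  (L2)  txn=∅  M[L2]=50
step 17: P1: load  L4  ⟶  SSSI  (L4)  txn=BusRd  M[L4]=22
step 18: P1: store L3 := 70  ⟶  IMII  (L3)  txn=BusRdX+Flush  M[L3]=47
step 19: P0: store L1 := 21  ⟶  MIII  (L1)  txn=∅  M[L1]=40

memory[L3] = 47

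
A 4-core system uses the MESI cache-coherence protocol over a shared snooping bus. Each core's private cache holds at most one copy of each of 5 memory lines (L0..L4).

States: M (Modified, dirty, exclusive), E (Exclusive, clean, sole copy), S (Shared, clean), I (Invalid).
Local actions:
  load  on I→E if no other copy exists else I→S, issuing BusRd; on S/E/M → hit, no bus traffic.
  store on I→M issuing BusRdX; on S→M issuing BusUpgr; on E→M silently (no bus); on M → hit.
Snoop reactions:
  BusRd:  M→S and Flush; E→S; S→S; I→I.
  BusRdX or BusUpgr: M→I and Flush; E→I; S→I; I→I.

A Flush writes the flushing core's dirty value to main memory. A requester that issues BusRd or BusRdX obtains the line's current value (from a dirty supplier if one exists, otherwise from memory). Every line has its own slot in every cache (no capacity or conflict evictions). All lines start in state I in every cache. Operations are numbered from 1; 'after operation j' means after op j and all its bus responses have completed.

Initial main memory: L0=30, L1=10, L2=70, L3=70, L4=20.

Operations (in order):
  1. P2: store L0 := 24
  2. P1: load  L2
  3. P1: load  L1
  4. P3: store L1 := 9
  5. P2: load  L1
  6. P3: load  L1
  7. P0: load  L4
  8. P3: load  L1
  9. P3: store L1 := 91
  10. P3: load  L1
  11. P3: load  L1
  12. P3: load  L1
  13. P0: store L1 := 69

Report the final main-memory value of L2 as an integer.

memory[L2] = 70

  op1 P2: store L0 := 24 → I/I/M/I on L0; bus BusRdX; mem=30
  op2 P1: load  L2 → I/E/I/I on L2; bus BusRd; mem=70
  op3 P1: load  L1 → I/E/I/I on L1; bus BusRd; mem=10
  op4 P3: store L1 := 9 → I/I/I/M on L1; bus BusRdX; mem=10
  op5 P2: load  L1 → I/I/S/S on L1; bus BusRd Flush; mem=9
  op6 P3: load  L1 → I/I/S/S on L1; bus (none); mem=9
  op7 P0: load  L4 → E/I/I/I on L4; bus BusRd; mem=20
  op8 P3: load  L1 → I/I/S/S on L1; bus (none); mem=9
  op9 P3: store L1 := 91 → I/I/I/M on L1; bus BusUpgr; mem=9
  op10 P3: load  L1 → I/I/I/M on L1; bus (none); mem=9
  op11 P3: load  L1 → I/I/I/M on L1; bus (none); mem=9
  op12 P3: load  L1 → I/I/I/M on L1; bus (none); mem=9
  op13 P0: store L1 := 69 → M/I/I/I on L1; bus BusRdX Flush; mem=91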